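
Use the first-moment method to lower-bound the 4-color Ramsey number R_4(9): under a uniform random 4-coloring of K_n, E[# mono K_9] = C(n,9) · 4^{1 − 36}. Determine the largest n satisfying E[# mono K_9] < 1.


We need C(n, 9) · 4^{1 − 36} < 1, i.e. C(n, 9) < 4^{36 − 1} = 1180591620717411303424.
Check values of n near the boundary:
  n = 908: C(908, 9) = 1111058428637338083100; 1111058428637338083100 < 1180591620717411303424? YES
  n = 909: C(909, 9) = 1122169012923711463931; 1122169012923711463931 < 1180591620717411303424? YES
  n = 910: C(910, 9) = 1133378248346922788210; 1133378248346922788210 < 1180591620717411303424? YES
  n = 911: C(911, 9) = 1144686900492291197405; 1144686900492291197405 < 1180591620717411303424? YES
  n = 912: C(912, 9) = 1156095740032081475120; 1156095740032081475120 < 1180591620717411303424? YES
  n = 913: C(913, 9) = 1167605542753639808390; 1167605542753639808390 < 1180591620717411303424? YES
  n = 914: C(914, 9) = 1179217089587653905932; 1179217089587653905932 < 1180591620717411303424? YES
  n = 915: C(915, 9) = 1190931166636537885130; 1190931166636537885130 < 1180591620717411303424? NO
  n = 916: C(916, 9) = 1202748565202942340440; 1202748565202942340440 < 1180591620717411303424? NO
  n = 917: C(917, 9) = 1214670081818390006810; 1214670081818390006810 < 1180591620717411303424? NO
The largest n with C(n, 9) < 1180591620717411303424 is n = 914 (where E[X] = 294804272396913476483/295147905179352825856 ≈ 0.9988). Hence R_4(9) > 914, i.e. R_4(9) ≥ 915.

Largest n = 914; hence R_4(9) > 914.


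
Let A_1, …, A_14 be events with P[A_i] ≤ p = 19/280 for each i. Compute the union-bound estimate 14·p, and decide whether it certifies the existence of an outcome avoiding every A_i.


Union bound: P[∪_{i=1}^{14} A_i] ≤ Σ_i P[A_i] ≤ 14·p = 14·(19/280) = 19/20.
Numerically: 19/20 ≈ 0.950.
Is 19/20 < 1? YES.
Since P[∪ A_i] ≤ 19/20 < 1, the complement has P[∩ A_i^c] ≥ 1 − 19/20 = 1/20 > 0, so some outcome avoids every A_i.

14·p = 19/20 ≈ 0.950; existence CERTIFIED by the union bound.


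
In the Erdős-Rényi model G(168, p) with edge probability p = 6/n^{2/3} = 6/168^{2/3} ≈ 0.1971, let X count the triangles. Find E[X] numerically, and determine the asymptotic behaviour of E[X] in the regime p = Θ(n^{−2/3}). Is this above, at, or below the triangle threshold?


Number of potential triangles: C(168, 3) = 776216.
Each occurs with probability p³ ≈ (0.1971)³ ≈ 7.653061e-03.
By linearity: E[X] = C(168, 3)·p³ ≈ 776216 · 7.653061e-03 ≈ 5940.4286.
Since α = 2/3 < 1, p = c/n^{2/3} ≫ 1/n is above the triangle threshold p ~ 1/n. Asymptotically E[X] ~ (c³/6)·n^{3(1−α)} = (6³/6)·n^{1} → ∞; triangles are abundant w.h.p.

E[X] ≈ 5940.4286; in regime p = Θ(1/n^{2/3}) E[X] diverges (above the triangle threshold p ~ 1/n).


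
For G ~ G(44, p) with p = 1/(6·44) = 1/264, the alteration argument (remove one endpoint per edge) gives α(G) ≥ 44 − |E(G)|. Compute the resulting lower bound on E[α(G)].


E[|E(G)|] = C(44, 2)·p = 946 · (1/264) = 43/12.
E[α(G)] ≥ n − E[|E(G)|] = 44 − 43/12 = 485/12.
Numerically: ≈ 40.4167.
(This is only a lower bound; the true E[α(G)] may be larger.)

E[α(G)] ≥ 485/12 ≈ 40.4167.


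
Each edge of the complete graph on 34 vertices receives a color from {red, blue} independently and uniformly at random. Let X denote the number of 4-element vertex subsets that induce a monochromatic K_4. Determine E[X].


Let X = Σ_S X_S over the C(34, 4) = 46376 subsets S of size 4, where X_S = 1 if the K_4 on S is monochromatic.
For a fixed S, the K_4 on S has C(4, 2) = 6 edges. P[all 6 edges red] = (1/2)^6, and likewise for blue, so P[monochromatic] = 2·(1/2)^6 = 2^{1 − 6} = 1/32.
By linearity: E[X] = C(34, 4) · 2^{1 − 6} = 46376 · 1/32 = 5797/4.
Numerically: E[X] ≈ 1449.250.

E[X] = C(34,4)·2^(1−C(4,2)) = 5797/4 ≈ 1449.250.


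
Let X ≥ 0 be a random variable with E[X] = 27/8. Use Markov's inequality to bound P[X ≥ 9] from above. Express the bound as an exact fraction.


μ = E[X] = 27/8, a = 9.
Markov: P[X ≥ 9] ≤ μ/a = (27/8)/9 = 3/8.
Numerically: ≈ 0.3750.
(Since a = 9 > μ = 3.3750, the bound 3/8 is < 1 and informative.)

P[X ≥ 9] ≤ 3/8 ≈ 0.3750.


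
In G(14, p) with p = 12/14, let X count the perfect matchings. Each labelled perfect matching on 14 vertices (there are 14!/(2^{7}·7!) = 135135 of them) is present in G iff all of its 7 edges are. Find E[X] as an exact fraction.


K_14 has 14!/(2^{7}·7!) = 135135 labelled perfect matchings.
For each such perfect matching H, let X_H = 1 if all 7 edges of H are present in G. Then P[X_H = 1] = p^{7} = (6/7)^{7} = 279936/823543.
By linearity: E[X] = Σ_H E[X_H] = 135135 · p^{7} = 135135 · 279936/823543 = 5404164480/117649.
Numerically: E[X] ≈ 4.593e+04.

E[X] = 135135 · (6/7)^{7} = 5404164480/117649 ≈ 4.593e+04.


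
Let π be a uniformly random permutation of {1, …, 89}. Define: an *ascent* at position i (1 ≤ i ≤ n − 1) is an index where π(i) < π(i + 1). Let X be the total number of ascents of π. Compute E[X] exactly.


Write X = Σ X_I over i = 1, …, 88, with X_I the indicator of one ascent.
There are 88 indicators.
For each fixed i, the pair (π(i), π(i+1)) is a uniformly random ordered pair of distinct values from {1, …, 89}; by symmetry P[π(i) < π(i+1)] = 1/2.
By linearity: E[X] = 88 · (1/2) = (89 − 1) · (1/2) = 44 ≈ 44.000000.

E[X] = 44 = 44.000000.


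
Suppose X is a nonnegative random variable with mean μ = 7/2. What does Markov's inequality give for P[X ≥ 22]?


μ = E[X] = 7/2, a = 22.
Markov: P[X ≥ 22] ≤ μ/a = (7/2)/22 = 7/44.
Numerically: ≈ 0.15909.
(Since a = 22 > μ = 3.50000, the bound 7/44 is < 1 and informative.)

P[X ≥ 22] ≤ 7/44 ≈ 0.15909.


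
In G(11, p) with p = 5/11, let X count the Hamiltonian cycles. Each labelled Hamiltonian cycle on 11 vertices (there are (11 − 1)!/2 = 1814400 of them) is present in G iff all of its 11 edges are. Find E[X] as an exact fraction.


K_11 has (11 − 1)!/2 = 1814400 labelled Hamiltonian cycles.
For each such Hamiltonian cycle H, let X_H = 1 if all 11 edges of H are present in G. Then P[X_H = 1] = p^{11} = (5/11)^{11} = 48828125/285311670611.
Summing the indicators: E[X] = Σ_H E[X_H] = 1814400 · p^{11} = 1814400 · 48828125/285311670611 = 88593750000000/285311670611.
Numerically: E[X] ≈ 310.52.

E[X] = 1814400 · (5/11)^{11} = 88593750000000/285311670611 ≈ 310.52.


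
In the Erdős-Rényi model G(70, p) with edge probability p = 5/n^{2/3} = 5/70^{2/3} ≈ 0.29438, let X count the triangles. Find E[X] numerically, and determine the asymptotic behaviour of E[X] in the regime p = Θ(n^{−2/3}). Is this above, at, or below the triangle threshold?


Number of potential triangles: C(70, 3) = 54740.
Each occurs with probability p³ ≈ (0.29438)³ ≈ 2.5510204e-02.
By linearity: E[X] = C(70, 3)·p³ ≈ 54740 · 2.5510204e-02 ≈ 1396.42857.
Since α = 2/3 < 1, p = c/n^{2/3} ≫ 1/n is above the triangle threshold p ~ 1/n. Asymptotically E[X] ~ (c³/6)·n^{3(1−α)} = (5³/6)·n^{1} → ∞; triangles are abundant w.h.p.

E[X] ≈ 1396.42857; in regime p = Θ(1/n^{2/3}) E[X] diverges (above the triangle threshold p ~ 1/n).


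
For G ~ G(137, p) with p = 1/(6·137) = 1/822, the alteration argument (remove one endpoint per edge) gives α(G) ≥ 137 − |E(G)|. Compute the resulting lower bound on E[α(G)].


E[|E(G)|] = C(137, 2)·p = 9316 · (1/822) = 34/3.
E[α(G)] ≥ n − E[|E(G)|] = 137 − 34/3 = 377/3.
Numerically: ≈ 125.666667.
(This is only a lower bound; the true E[α(G)] may be larger.)

E[α(G)] ≥ 377/3 ≈ 125.666667.


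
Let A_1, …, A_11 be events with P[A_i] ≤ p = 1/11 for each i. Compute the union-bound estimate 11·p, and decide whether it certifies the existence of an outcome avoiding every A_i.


Union bound: P[∪_{i=1}^{11} A_i] ≤ Σ_i P[A_i] ≤ 11·p = 11·(1/11) = 1.
Numerically: 1 ≈ 1.0000.
Is 1 < 1? NO.
Since the bound 1 is ≥ 1, the union bound is uninformative here; it does NOT by itself certify existence.

11·p = 1 ≈ 1.0000; existence NOT certified by the union bound.


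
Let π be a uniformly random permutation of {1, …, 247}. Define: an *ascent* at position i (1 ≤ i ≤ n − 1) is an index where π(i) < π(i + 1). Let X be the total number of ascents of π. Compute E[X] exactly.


Write X = Σ X_I over i = 1, …, 246, with X_I the indicator of one ascent.
There are 246 indicators.
For each fixed i, the pair (π(i), π(i+1)) is a uniformly random ordered pair of distinct values from {1, …, 247}; by symmetry P[π(i) < π(i+1)] = 1/2.
By linearity: E[X] = 246 · (1/2) = (247 − 1) · (1/2) = 123 ≈ 123.000.

E[X] = 123 = 123.000.


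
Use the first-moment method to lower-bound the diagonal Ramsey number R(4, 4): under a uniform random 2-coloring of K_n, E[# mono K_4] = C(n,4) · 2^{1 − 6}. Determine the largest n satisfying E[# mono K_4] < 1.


We need C(n, 4) · 2^{1 − 6} < 1, i.e. C(n, 4) < 2^{6 − 1} = 32.
Check values of n near the boundary:
  n = 4: C(4, 4) = 1; 1 < 32? YES
  n = 5: C(5, 4) = 5; 5 < 32? YES
  n = 6: C(6, 4) = 15; 15 < 32? YES
  n = 7: C(7, 4) = 35; 35 < 32? NO
  n = 8: C(8, 4) = 70; 70 < 32? NO
The largest n with C(n, 4) < 32 is n = 6 (where E[X] = 15/32 ≈ 0.468750). Hence R(4, 4) > 6, i.e. R(4, 4) ≥ 7.

Largest n = 6; hence R(4, 4) > 6.


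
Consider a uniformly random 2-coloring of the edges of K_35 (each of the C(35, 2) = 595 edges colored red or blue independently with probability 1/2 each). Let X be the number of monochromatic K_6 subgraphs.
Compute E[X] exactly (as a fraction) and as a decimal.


Let X = Σ_S X_S over the C(35, 6) = 1623160 subsets S of size 6, where X_S = 1 if the K_6 on S is monochromatic.
For a fixed S, the K_6 on S has C(6, 2) = 15 edges. P[all 15 edges red] = (1/2)^15, and likewise for blue, so P[monochromatic] = 2·(1/2)^15 = 2^{1 − 15} = 1/16384.
Summing: E[X] = C(35, 6) · 2^{1 − 15} = 1623160 · 1/16384 = 202895/2048.
Numerically: E[X] ≈ 99.070.

E[X] = C(35,6)·2^(1−C(6,2)) = 202895/2048 ≈ 99.070.


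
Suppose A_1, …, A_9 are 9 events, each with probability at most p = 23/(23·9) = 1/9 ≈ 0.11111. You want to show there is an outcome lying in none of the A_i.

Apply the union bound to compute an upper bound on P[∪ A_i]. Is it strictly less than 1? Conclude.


Union bound: P[∪_{i=1}^{9} A_i] ≤ Σ_i P[A_i] ≤ 9·p = 9·(1/9) = 1.
Numerically: 1 ≈ 1.00000.
Is 1 < 1? NO.
Since the bound 1 is ≥ 1, the union bound is uninformative here; it does NOT by itself certify existence.

9·p = 1 ≈ 1.00000; existence NOT certified by the union bound.


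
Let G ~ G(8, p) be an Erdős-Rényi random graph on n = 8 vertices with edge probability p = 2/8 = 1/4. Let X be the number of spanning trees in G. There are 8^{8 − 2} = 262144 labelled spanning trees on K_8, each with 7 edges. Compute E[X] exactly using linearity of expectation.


K_8 has 8^{8 − 2} = 262144 labelled spanning trees.
For each such spanning tree H, let X_H = 1 if all 7 edges of H are present in G. Then P[X_H = 1] = p^{7} = (1/4)^{7} = 1/16384.
By linearity: E[X] = Σ_H E[X_H] = 262144 · p^{7} = 262144 · 1/16384 = 16.
Numerically: E[X] ≈ 16.

E[X] = 262144 · (1/4)^{7} = 16 ≈ 16.


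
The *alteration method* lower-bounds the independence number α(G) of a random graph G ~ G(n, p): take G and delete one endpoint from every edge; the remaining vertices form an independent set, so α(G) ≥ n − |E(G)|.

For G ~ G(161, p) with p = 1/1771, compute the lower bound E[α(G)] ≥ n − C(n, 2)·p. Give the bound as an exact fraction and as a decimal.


E[|E(G)|] = C(161, 2)·p = 12880 · (1/1771) = 80/11.
E[α(G)] ≥ n − E[|E(G)|] = 161 − 80/11 = 1691/11.
Numerically: ≈ 153.7273.
(This is only a lower bound; the true E[α(G)] may be larger.)

E[α(G)] ≥ 1691/11 ≈ 153.7273.


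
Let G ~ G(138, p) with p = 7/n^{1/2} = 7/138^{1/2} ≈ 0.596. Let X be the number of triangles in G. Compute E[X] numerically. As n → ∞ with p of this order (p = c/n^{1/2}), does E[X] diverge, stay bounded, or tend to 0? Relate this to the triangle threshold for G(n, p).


Number of potential triangles: C(138, 3) = 428536.
Each occurs with probability p³ ≈ (0.596)³ ≈ 2.11580e-01.
By linearity: E[X] = C(138, 3)·p³ ≈ 428536 · 2.11580e-01 ≈ 90669.830.
Since α = 1/2 < 1, p = c/n^{1/2} ≫ 1/n is above the triangle threshold p ~ 1/n. Asymptotically E[X] ~ (c³/6)·n^{3(1−α)} = (7³/6)·n^{1.5} → ∞; triangles are abundant w.h.p.

E[X] ≈ 90669.830; in regime p = Θ(1/n^{1/2}) E[X] diverges (above the triangle threshold p ~ 1/n).


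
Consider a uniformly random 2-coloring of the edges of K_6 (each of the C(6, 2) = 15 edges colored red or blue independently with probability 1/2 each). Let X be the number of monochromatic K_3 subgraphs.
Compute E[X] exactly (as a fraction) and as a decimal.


Let X = Σ_S X_S over the C(6, 3) = 20 subsets S of size 3, where X_S = 1 if the K_3 on S is monochromatic.
For a fixed S, the K_3 on S has C(3, 2) = 3 edges. P[all 3 edges red] = (1/2)^3, and likewise for blue, so P[monochromatic] = 2·(1/2)^3 = 2^{1 − 3} = 1/4.
By linearity: E[X] = C(6, 3) · 2^{1 − 3} = 20 · 1/4 = 5.
Numerically: E[X] ≈ 5.000000.

E[X] = C(6,3)·2^(1−C(3,2)) = 5 ≈ 5.000000.


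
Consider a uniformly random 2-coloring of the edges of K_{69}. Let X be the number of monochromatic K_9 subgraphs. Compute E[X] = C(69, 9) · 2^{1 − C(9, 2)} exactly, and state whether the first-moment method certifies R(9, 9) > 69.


E[X] = C(69, 9) · 2^{1 − 36} = 56672074888 · 2^{−35} = 56672074888/34359738368.
As a reduced fraction: E[X] = 7084009361/4294967296 ≈ 1.6494.
Is E[X] < 1? NO.
Since E[X] ≥ 1, the first-moment bound is inconclusive at n = 69; it does NOT by itself certify R(9, 9) > 69.

E[X] = 7084009361/4294967296 ≈ 1.6494; E[X] ≥ 1; first-moment method inconclusive here.


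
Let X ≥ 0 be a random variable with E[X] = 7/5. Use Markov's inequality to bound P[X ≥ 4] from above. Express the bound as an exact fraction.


μ = E[X] = 7/5, a = 4.
Markov: P[X ≥ 4] ≤ μ/a = (7/5)/4 = 7/20.
Numerically: ≈ 0.3500.
(Since a = 4 > μ = 1.4000, the bound 7/20 is < 1 and informative.)

P[X ≥ 4] ≤ 7/20 ≈ 0.3500.


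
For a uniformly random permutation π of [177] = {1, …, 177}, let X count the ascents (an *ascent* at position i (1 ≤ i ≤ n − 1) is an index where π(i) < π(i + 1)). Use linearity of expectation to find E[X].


Write X = Σ X_I over i = 1, …, 176, with X_I the indicator of one ascent.
There are 176 indicators.
For each fixed i, the pair (π(i), π(i+1)) is a uniformly random ordered pair of distinct values from {1, …, 177}; by symmetry P[π(i) < π(i+1)] = 1/2.
By linearity: E[X] = 176 · (1/2) = (177 − 1) · (1/2) = 88 ≈ 88.0000.

E[X] = 88 = 88.0000.


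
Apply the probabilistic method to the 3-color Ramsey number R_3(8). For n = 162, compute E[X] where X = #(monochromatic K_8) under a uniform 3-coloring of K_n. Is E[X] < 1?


E[X] = C(162, 8) · 3^{1 − 28} = 9870758125020 · 3^{−27} = 9870758125020/7625597484987.
As a reduced fraction: E[X] = 121861211420/94143178827 ≈ 1.294.
Is E[X] < 1? NO.
Since E[X] ≥ 1, the first-moment bound is inconclusive at n = 162; it does NOT by itself certify R_3(8) > 162.

E[X] = 121861211420/94143178827 ≈ 1.294; E[X] ≥ 1; first-moment method inconclusive here.


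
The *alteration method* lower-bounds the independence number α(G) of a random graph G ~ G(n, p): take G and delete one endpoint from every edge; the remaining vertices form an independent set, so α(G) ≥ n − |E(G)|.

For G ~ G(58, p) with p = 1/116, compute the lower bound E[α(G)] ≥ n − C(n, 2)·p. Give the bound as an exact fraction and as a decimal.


E[|E(G)|] = C(58, 2)·p = 1653 · (1/116) = 57/4.
E[α(G)] ≥ n − E[|E(G)|] = 58 − 57/4 = 175/4.
Numerically: ≈ 43.750000.
(This is only a lower bound; the true E[α(G)] may be larger.)

E[α(G)] ≥ 175/4 ≈ 43.750000.


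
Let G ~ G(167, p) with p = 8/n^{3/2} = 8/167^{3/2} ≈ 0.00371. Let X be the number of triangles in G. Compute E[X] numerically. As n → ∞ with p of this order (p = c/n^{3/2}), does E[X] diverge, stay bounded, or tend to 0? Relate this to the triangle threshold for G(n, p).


Number of potential triangles: C(167, 3) = 762355.
Each occurs with probability p³ ≈ (0.00371)³ ≈ 5.09385e-08.
By linearity: E[X] = C(167, 3)·p³ ≈ 762355 · 5.09385e-08 ≈ 0.039.
Since α = 3/2 > 1, p = c/n^{3/2} = o(1/n) is below the triangle threshold p ~ 1/n. Asymptotically E[X] ~ (c³/6)·n^{3(1−α)} = (8³/6)·n^{-1.5} → 0, so by Markov's inequality G has no triangles w.h.p.

E[X] ≈ 0.039; in regime p = Θ(1/n^{3/2}) E[X] tends to 0 (below the triangle threshold p ~ 1/n).


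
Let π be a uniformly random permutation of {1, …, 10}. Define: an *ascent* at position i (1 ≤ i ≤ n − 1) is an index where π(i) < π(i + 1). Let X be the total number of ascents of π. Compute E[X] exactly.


Write X = Σ X_I over i = 1, …, 9, with X_I the indicator of one ascent.
There are 9 indicators.
For each fixed i, the pair (π(i), π(i+1)) is a uniformly random ordered pair of distinct values from {1, …, 10}; by symmetry P[π(i) < π(i+1)] = 1/2.
By linearity: E[X] = 9 · (1/2) = (10 − 1) · (1/2) = 9/2 ≈ 4.500.

E[X] = 9/2 = 4.500.


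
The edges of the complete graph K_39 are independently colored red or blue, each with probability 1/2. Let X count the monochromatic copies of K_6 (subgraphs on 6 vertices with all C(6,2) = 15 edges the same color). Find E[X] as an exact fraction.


Let X = Σ_S X_S over the C(39, 6) = 3262623 subsets S of size 6, where X_S = 1 if the K_6 on S is monochromatic.
For a fixed S, the K_6 on S has C(6, 2) = 15 edges. P[all 15 edges red] = (1/2)^15, and likewise for blue, so P[monochromatic] = 2·(1/2)^15 = 2^{1 − 15} = 1/16384.
Summing: E[X] = C(39, 6) · 2^{1 − 15} = 3262623 · 1/16384 = 3262623/16384.
Numerically: E[X] ≈ 199.134705.

E[X] = C(39,6)·2^(1−C(6,2)) = 3262623/16384 ≈ 199.134705.


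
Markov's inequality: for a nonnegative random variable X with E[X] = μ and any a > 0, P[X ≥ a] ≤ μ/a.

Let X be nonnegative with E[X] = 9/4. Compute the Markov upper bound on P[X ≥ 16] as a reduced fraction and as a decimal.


μ = E[X] = 9/4, a = 16.
Markov: P[X ≥ 16] ≤ μ/a = (9/4)/16 = 9/64.
Numerically: ≈ 0.141.
(Since a = 16 > μ = 2.250, the bound 9/64 is < 1 and informative.)

P[X ≥ 16] ≤ 9/64 ≈ 0.141.


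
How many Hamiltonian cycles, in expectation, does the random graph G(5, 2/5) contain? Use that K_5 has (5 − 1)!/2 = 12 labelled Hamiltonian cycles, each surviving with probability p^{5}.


K_5 has (5 − 1)!/2 = 12 labelled Hamiltonian cycles.
For each such Hamiltonian cycle H, let X_H = 1 if all 5 edges of H are present in G. Then P[X_H = 1] = p^{5} = (2/5)^{5} = 32/3125.
Summing the indicators: E[X] = Σ_H E[X_H] = 12 · p^{5} = 12 · 32/3125 = 384/3125.
Numerically: E[X] ≈ 0.12288.

E[X] = 12 · (2/5)^{5} = 384/3125 ≈ 0.12288.


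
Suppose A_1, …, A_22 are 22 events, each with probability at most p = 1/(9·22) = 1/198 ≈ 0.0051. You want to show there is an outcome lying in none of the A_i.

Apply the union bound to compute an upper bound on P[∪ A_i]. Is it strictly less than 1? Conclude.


Union bound: P[∪_{i=1}^{22} A_i] ≤ Σ_i P[A_i] ≤ 22·p = 22·(1/198) = 1/9.
Numerically: 1/9 ≈ 0.1111.
Is 1/9 < 1? YES.
Since P[∪ A_i] ≤ 1/9 < 1, the complement has P[∩ A_i^c] ≥ 1 − 1/9 = 8/9 > 0, so some outcome avoids every A_i.

22·p = 1/9 ≈ 0.1111; existence CERTIFIED by the union bound.


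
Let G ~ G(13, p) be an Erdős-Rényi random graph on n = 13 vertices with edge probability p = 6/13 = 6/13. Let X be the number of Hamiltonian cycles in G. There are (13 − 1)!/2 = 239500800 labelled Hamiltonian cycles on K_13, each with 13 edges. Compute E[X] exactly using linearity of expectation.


K_13 has (13 − 1)!/2 = 239500800 labelled Hamiltonian cycles.
For each such Hamiltonian cycle H, let X_H = 1 if all 13 edges of H are present in G. Then P[X_H = 1] = p^{13} = (6/13)^{13} = 13060694016/302875106592253.
By linearity: E[X] = Σ_H E[X_H] = 239500800 · p^{13} = 239500800 · 13060694016/302875106592253 = 3128046665387212800/302875106592253.
Numerically: E[X] ≈ 1.033e+04.

E[X] = 239500800 · (6/13)^{13} = 3128046665387212800/302875106592253 ≈ 1.033e+04.


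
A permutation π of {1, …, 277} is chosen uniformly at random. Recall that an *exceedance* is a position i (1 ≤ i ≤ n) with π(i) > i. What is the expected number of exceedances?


Write X = Σ_{i=1}^{277} X_i, where X_i = 1_{π(i) > i}.
For each fixed i, π(i) is uniform over {1, …, 277} (marginal of a uniform permutation), so P[π(i) > i] = (n − i)/n. Summing: Σ_{i=1}^{277} (n − i)/n = (0 + 1 + … + 276)/277 = 277(277 − 1)/(2·277) = (277 − 1)/2.
Hence E[X] = Σ_{i=1}^{277} (277 − i)/277 = 138 ≈ 138.0000.

E[X] = 138 = 138.0000.


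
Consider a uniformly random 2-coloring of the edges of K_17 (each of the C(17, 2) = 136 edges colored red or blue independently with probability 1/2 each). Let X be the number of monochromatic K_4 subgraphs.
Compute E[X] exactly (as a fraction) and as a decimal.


Let X = Σ_S X_S over the C(17, 4) = 2380 subsets S of size 4, where X_S = 1 if the K_4 on S is monochromatic.
For a fixed S, the K_4 on S has C(4, 2) = 6 edges. P[all 6 edges red] = (1/2)^6, and likewise for blue, so P[monochromatic] = 2·(1/2)^6 = 2^{1 − 6} = 1/32.
By linearity of expectation: E[X] = C(17, 4) · 2^{1 − 6} = 2380 · 1/32 = 595/8.
Numerically: E[X] ≈ 74.375.

E[X] = C(17,4)·2^(1−C(4,2)) = 595/8 ≈ 74.375.


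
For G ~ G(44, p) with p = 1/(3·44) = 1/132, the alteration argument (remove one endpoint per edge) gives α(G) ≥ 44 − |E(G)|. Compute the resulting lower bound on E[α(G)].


E[|E(G)|] = C(44, 2)·p = 946 · (1/132) = 43/6.
E[α(G)] ≥ n − E[|E(G)|] = 44 − 43/6 = 221/6.
Numerically: ≈ 36.833.
(This is only a lower bound; the true E[α(G)] may be larger.)

E[α(G)] ≥ 221/6 ≈ 36.833.


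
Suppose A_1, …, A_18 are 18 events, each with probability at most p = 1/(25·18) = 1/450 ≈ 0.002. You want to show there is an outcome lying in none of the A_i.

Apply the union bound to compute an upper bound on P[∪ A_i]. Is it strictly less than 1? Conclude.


Union bound: P[∪_{i=1}^{18} A_i] ≤ Σ_i P[A_i] ≤ 18·p = 18·(1/450) = 1/25.
Numerically: 1/25 ≈ 0.040.
Is 1/25 < 1? YES.
Since P[∪ A_i] ≤ 1/25 < 1, the complement has P[∩ A_i^c] ≥ 1 − 1/25 = 24/25 > 0, so some outcome avoids every A_i.

18·p = 1/25 ≈ 0.040; existence CERTIFIED by the union bound.


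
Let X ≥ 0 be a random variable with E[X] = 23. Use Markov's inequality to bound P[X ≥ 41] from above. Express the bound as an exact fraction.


μ = E[X] = 23, a = 41.
Markov: P[X ≥ 41] ≤ μ/a = (23)/41 = 23/41.
Numerically: ≈ 0.561.
(Since a = 41 > μ = 23.000, the bound 23/41 is < 1 and informative.)

P[X ≥ 41] ≤ 23/41 ≈ 0.561.


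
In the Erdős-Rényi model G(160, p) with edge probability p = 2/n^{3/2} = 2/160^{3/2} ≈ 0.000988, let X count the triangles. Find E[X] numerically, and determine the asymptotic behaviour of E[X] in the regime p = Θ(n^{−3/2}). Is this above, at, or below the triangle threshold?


Number of potential triangles: C(160, 3) = 669920.
Each occurs with probability p³ ≈ (0.000988)³ ≈ 9.65051e-10.
By linearity: E[X] = C(160, 3)·p³ ≈ 669920 · 9.65051e-10 ≈ 0.001.
Since α = 3/2 > 1, p = c/n^{3/2} = o(1/n) is below the triangle threshold p ~ 1/n. Asymptotically E[X] ~ (c³/6)·n^{3(1−α)} = (2³/6)·n^{-1.5} → 0, so by Markov's inequality G has no triangles w.h.p.

E[X] ≈ 0.001; in regime p = Θ(1/n^{3/2}) E[X] tends to 0 (below the triangle threshold p ~ 1/n).


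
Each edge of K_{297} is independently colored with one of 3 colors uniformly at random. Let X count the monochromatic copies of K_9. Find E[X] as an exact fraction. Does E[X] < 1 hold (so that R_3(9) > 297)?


E[X] = C(297, 9) · 3^{1 − 36} = 43842345008337645 · 3^{−35} = 43842345008337645/50031545098999707.
As a reduced fraction: E[X] = 14614115002779215/16677181699666569 ≈ 0.87629.
Is E[X] < 1? YES.
Since E[X] < 1, there exists a 3-coloring of K_{297} with no monochromatic K_9; hence R_3(9) > 297.

E[X] = 14614115002779215/16677181699666569 ≈ 0.87629; E[X] < 1, so R_3(9) > 297.


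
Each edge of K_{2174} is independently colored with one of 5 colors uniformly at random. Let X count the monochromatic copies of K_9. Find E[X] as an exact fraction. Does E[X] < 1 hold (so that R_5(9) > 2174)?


E[X] = C(2174, 9) · 5^{1 − 36} = 2940165687188920530702934 · 5^{−35} = 2940165687188920530702934/2910383045673370361328125.
As a reduced fraction: E[X] = 2940165687188920530702934/2910383045673370361328125 ≈ 1.01023.
Is E[X] < 1? NO.
Since E[X] ≥ 1, the first-moment bound is inconclusive at n = 2174; it does NOT by itself certify R_5(9) > 2174.

E[X] = 2940165687188920530702934/2910383045673370361328125 ≈ 1.01023; E[X] ≥ 1; first-moment method inconclusive here.


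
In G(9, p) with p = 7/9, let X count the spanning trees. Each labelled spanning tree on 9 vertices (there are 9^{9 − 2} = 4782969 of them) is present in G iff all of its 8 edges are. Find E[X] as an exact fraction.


K_9 has 9^{9 − 2} = 4782969 labelled spanning trees.
For each such spanning tree H, let X_H = 1 if all 8 edges of H are present in G. Then P[X_H = 1] = p^{8} = (7/9)^{8} = 5764801/43046721.
Summing the indicators: E[X] = Σ_H E[X_H] = 4782969 · p^{8} = 4782969 · 5764801/43046721 = 5764801/9.
Numerically: E[X] ≈ 6.4053e+05.

E[X] = 4782969 · (7/9)^{8} = 5764801/9 ≈ 6.4053e+05.


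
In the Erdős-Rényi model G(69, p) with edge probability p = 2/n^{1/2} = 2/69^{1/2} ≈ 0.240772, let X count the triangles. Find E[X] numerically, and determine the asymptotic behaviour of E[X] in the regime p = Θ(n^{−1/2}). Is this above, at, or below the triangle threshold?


Number of potential triangles: C(69, 3) = 52394.
Each occurs with probability p³ ≈ (0.240772)³ ≈ 1.39577801e-02.
By linearity: E[X] = C(69, 3)·p³ ≈ 52394 · 1.39577801e-02 ≈ 731.303929.
Since α = 1/2 < 1, p = c/n^{1/2} ≫ 1/n is above the triangle threshold p ~ 1/n. Asymptotically E[X] ~ (c³/6)·n^{3(1−α)} = (2³/6)·n^{1.5} → ∞; triangles are abundant w.h.p.

E[X] ≈ 731.303929; in regime p = Θ(1/n^{1/2}) E[X] diverges (above the triangle threshold p ~ 1/n).


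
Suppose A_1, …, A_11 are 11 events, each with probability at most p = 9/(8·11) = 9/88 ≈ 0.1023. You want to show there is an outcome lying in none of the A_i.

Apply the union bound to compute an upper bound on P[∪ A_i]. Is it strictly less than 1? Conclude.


Union bound: P[∪_{i=1}^{11} A_i] ≤ Σ_i P[A_i] ≤ 11·p = 11·(9/88) = 9/8.
Numerically: 9/8 ≈ 1.1250.
Is 9/8 < 1? NO.
Since the bound 9/8 is ≥ 1, the union bound is uninformative here; it does NOT by itself certify existence.

11·p = 9/8 ≈ 1.1250; existence NOT certified by the union bound.


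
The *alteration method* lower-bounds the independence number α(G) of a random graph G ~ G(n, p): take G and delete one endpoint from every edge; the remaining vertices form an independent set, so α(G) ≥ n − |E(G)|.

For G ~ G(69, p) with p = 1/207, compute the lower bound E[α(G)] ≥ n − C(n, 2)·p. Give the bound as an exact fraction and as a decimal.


E[|E(G)|] = C(69, 2)·p = 2346 · (1/207) = 34/3.
E[α(G)] ≥ n − E[|E(G)|] = 69 − 34/3 = 173/3.
Numerically: ≈ 57.66667.
(This is only a lower bound; the true E[α(G)] may be larger.)

E[α(G)] ≥ 173/3 ≈ 57.66667.


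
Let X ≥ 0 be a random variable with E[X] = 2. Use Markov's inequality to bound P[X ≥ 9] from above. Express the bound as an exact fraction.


μ = E[X] = 2, a = 9.
Markov: P[X ≥ 9] ≤ μ/a = (2)/9 = 2/9.
Numerically: ≈ 0.2222.
(Since a = 9 > μ = 2.0000, the bound 2/9 is < 1 and informative.)

P[X ≥ 9] ≤ 2/9 ≈ 0.2222.


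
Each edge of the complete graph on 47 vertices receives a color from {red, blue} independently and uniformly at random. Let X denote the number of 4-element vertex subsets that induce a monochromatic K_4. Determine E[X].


Let X = Σ_S X_S over the C(47, 4) = 178365 subsets S of size 4, where X_S = 1 if the K_4 on S is monochromatic.
For a fixed S, the K_4 on S has C(4, 2) = 6 edges. P[all 6 edges red] = (1/2)^6, and likewise for blue, so P[monochromatic] = 2·(1/2)^6 = 2^{1 − 6} = 1/32.
Summing: E[X] = C(47, 4) · 2^{1 − 6} = 178365 · 1/32 = 178365/32.
Numerically: E[X] ≈ 5573.90625.

E[X] = C(47,4)·2^(1−C(4,2)) = 178365/32 ≈ 5573.90625.


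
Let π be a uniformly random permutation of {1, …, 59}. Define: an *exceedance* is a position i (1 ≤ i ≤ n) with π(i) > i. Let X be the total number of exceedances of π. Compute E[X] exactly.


Write X = Σ_{i=1}^{59} X_i, where X_i = 1_{π(i) > i}.
For each fixed i, π(i) is uniform over {1, …, 59} (marginal of a uniform permutation), so P[π(i) > i] = (n − i)/n. Summing: Σ_{i=1}^{59} (n − i)/n = (0 + 1 + … + 58)/59 = 59(59 − 1)/(2·59) = (59 − 1)/2.
Hence E[X] = Σ_{i=1}^{59} (59 − i)/59 = 29 ≈ 29.0000.

E[X] = 29 = 29.0000.


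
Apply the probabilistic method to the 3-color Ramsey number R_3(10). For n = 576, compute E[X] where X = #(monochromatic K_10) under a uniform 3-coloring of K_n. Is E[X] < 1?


E[X] = C(576, 10) · 3^{1 − 45} = 1024104945306307344480 · 3^{−44} = 1024104945306307344480/984770902183611232881.
As a reduced fraction: E[X] = 12643270929707498080/12157665459056928801 ≈ 1.040.
Is E[X] < 1? NO.
Since E[X] ≥ 1, the first-moment bound is inconclusive at n = 576; it does NOT by itself certify R_3(10) > 576.

E[X] = 12643270929707498080/12157665459056928801 ≈ 1.040; E[X] ≥ 1; first-moment method inconclusive here.


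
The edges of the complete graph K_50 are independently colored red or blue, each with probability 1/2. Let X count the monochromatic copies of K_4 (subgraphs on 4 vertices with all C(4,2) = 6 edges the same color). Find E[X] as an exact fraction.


Let X = Σ_S X_S over the C(50, 4) = 230300 subsets S of size 4, where X_S = 1 if the K_4 on S is monochromatic.
For a fixed S, the K_4 on S has C(4, 2) = 6 edges. P[all 6 edges red] = (1/2)^6, and likewise for blue, so P[monochromatic] = 2·(1/2)^6 = 2^{1 − 6} = 1/32.
By linearity of expectation: E[X] = C(50, 4) · 2^{1 − 6} = 230300 · 1/32 = 57575/8.
Numerically: E[X] ≈ 7196.8750.

E[X] = C(50,4)·2^(1−C(4,2)) = 57575/8 ≈ 7196.8750.


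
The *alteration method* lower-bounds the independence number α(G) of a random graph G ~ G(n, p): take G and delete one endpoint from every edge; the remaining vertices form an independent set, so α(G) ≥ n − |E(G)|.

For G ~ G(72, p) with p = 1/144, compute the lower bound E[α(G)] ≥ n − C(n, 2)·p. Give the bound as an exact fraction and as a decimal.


E[|E(G)|] = C(72, 2)·p = 2556 · (1/144) = 71/4.
E[α(G)] ≥ n − E[|E(G)|] = 72 − 71/4 = 217/4.
Numerically: ≈ 54.250.
(This is only a lower bound; the true E[α(G)] may be larger.)

E[α(G)] ≥ 217/4 ≈ 54.250.


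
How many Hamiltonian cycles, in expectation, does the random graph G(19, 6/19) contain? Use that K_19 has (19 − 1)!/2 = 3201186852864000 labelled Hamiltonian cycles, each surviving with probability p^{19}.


K_19 has (19 − 1)!/2 = 3201186852864000 labelled Hamiltonian cycles.
For each such Hamiltonian cycle H, let X_H = 1 if all 19 edges of H are present in G. Then P[X_H = 1] = p^{19} = (6/19)^{19} = 609359740010496/1978419655660313589123979.
Summing the indicators: E[X] = Σ_H E[X_H] = 3201186852864000 · p^{19} = 3201186852864000 · 609359740010496/1978419655660313589123979 = 1950674388386224952567660544000/1978419655660313589123979.
Numerically: E[X] ≈ 9.86e+05.

E[X] = 3201186852864000 · (6/19)^{19} = 1950674388386224952567660544000/1978419655660313589123979 ≈ 9.86e+05.


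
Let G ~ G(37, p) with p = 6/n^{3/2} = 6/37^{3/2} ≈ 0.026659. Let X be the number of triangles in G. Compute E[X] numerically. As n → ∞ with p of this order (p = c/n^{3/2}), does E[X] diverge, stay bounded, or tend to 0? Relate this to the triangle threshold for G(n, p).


Number of potential triangles: C(37, 3) = 7770.
Each occurs with probability p³ ≈ (0.026659)³ ≈ 1.8947242e-05.
By linearity: E[X] = C(37, 3)·p³ ≈ 7770 · 1.8947242e-05 ≈ 0.14722.
Since α = 3/2 > 1, p = c/n^{3/2} = o(1/n) is below the triangle threshold p ~ 1/n. Asymptotically E[X] ~ (c³/6)·n^{3(1−α)} = (6³/6)·n^{-1.5} → 0, so by Markov's inequality G has no triangles w.h.p.

E[X] ≈ 0.14722; in regime p = Θ(1/n^{3/2}) E[X] tends to 0 (below the triangle threshold p ~ 1/n).


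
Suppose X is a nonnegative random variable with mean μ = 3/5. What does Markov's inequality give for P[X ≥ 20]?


μ = E[X] = 3/5, a = 20.
Markov: P[X ≥ 20] ≤ μ/a = (3/5)/20 = 3/100.
Numerically: ≈ 0.0300.
(Since a = 20 > μ = 0.6000, the bound 3/100 is < 1 and informative.)

P[X ≥ 20] ≤ 3/100 ≈ 0.0300.


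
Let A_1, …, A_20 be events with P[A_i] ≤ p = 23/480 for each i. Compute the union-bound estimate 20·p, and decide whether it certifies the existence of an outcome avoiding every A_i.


Union bound: P[∪_{i=1}^{20} A_i] ≤ Σ_i P[A_i] ≤ 20·p = 20·(23/480) = 23/24.
Numerically: 23/24 ≈ 0.9583333.
Is 23/24 < 1? YES.
Since P[∪ A_i] ≤ 23/24 < 1, the complement has P[∩ A_i^c] ≥ 1 − 23/24 = 1/24 > 0, so some outcome avoids every A_i.

20·p = 23/24 ≈ 0.9583333; existence CERTIFIED by the union bound.


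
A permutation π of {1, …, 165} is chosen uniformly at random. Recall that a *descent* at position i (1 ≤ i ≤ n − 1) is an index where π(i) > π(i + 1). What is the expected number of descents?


Write X = Σ X_I over i = 1, …, 164, with X_I the indicator of one descent.
There are 164 indicators.
For each fixed i, the pair (π(i), π(i+1)) is a uniformly random ordered pair of distinct values from {1, …, 165}; by symmetry P[π(i) > π(i+1)] = 1/2.
By linearity: E[X] = 164 · (1/2) = (165 − 1) · (1/2) = 82 ≈ 82.0000.

E[X] = 82 = 82.0000.


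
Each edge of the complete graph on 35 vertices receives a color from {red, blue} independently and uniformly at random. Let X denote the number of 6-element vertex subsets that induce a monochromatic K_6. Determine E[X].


Let X = Σ_S X_S over the C(35, 6) = 1623160 subsets S of size 6, where X_S = 1 if the K_6 on S is monochromatic.
For a fixed S, the K_6 on S has C(6, 2) = 15 edges. P[all 15 edges red] = (1/2)^15, and likewise for blue, so P[monochromatic] = 2·(1/2)^15 = 2^{1 − 15} = 1/16384.
By linearity: E[X] = C(35, 6) · 2^{1 − 15} = 1623160 · 1/16384 = 202895/2048.
Numerically: E[X] ≈ 99.0698.

E[X] = C(35,6)·2^(1−C(6,2)) = 202895/2048 ≈ 99.0698.


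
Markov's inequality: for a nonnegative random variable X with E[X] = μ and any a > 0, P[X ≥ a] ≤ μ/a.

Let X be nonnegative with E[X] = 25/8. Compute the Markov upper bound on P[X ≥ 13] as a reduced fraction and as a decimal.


μ = E[X] = 25/8, a = 13.
Markov: P[X ≥ 13] ≤ μ/a = (25/8)/13 = 25/104.
Numerically: ≈ 0.24038.
(Since a = 13 > μ = 3.12500, the bound 25/104 is < 1 and informative.)

P[X ≥ 13] ≤ 25/104 ≈ 0.24038.


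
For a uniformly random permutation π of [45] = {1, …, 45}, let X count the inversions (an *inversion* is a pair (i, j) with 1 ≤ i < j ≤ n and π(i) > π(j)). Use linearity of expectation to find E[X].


Write X = Σ X_I over the C(45, 2) = 990 pairs i < j, with X_I the indicator of one inversion.
There are 990 indicators.
For each fixed pair i < j, the values π(i) and π(j) are two distinct elements of {1, …, 45} in uniformly random order; by symmetry P[π(i) > π(j)] = 1/2.
By linearity: E[X] = 990 · (1/2) = C(45, 2) · (1/2) = 990/2 = 495 ≈ 495.000000.

E[X] = 495 = 495.000000.


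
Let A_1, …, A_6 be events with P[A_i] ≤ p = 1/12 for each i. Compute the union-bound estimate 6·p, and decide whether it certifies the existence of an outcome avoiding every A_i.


Union bound: P[∪_{i=1}^{6} A_i] ≤ Σ_i P[A_i] ≤ 6·p = 6·(1/12) = 1/2.
Numerically: 1/2 ≈ 0.50000.
Is 1/2 < 1? YES.
Since P[∪ A_i] ≤ 1/2 < 1, the complement has P[∩ A_i^c] ≥ 1 − 1/2 = 1/2 > 0, so some outcome avoids every A_i.

6·p = 1/2 ≈ 0.50000; existence CERTIFIED by the union bound.


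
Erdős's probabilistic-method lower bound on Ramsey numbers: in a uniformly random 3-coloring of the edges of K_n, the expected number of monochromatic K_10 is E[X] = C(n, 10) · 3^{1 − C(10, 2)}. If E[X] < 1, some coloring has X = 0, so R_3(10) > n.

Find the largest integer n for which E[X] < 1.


We need C(n, 10) · 3^{1 − 45} < 1, i.e. C(n, 10) < 3^{45 − 1} = 984770902183611232881.
Check values of n near the boundary:
  n = 568: C(568, 10) = 889446337783744949208; 889446337783744949208 < 984770902183611232881? YES
  n = 569: C(569, 10) = 905357721286137524328; 905357721286137524328 < 984770902183611232881? YES
  n = 570: C(570, 10) = 921524823451961408691; 921524823451961408691 < 984770902183611232881? YES
  n = 571: C(571, 10) = 937951290893172842001; 937951290893172842001 < 984770902183611232881? YES
  n = 572: C(572, 10) = 954640815642161682606; 954640815642161682606 < 984770902183611232881? YES
  n = 573: C(573, 10) = 971597135635805762226; 971597135635805762226 < 984770902183611232881? YES
  n = 574: C(574, 10) = 988824035203816502691; 988824035203816502691 < 984770902183611232881? NO
  n = 575: C(575, 10) = 1006325345561406175305; 1006325345561406175305 < 984770902183611232881? NO
The largest n with C(n, 10) < 984770902183611232881 is n = 573 (where E[X] = 35985079097622435638/36472996377170786403 ≈ 0.9866). Hence R_3(10) > 573, i.e. R_3(10) ≥ 574.

Largest n = 573; hence R_3(10) > 573.


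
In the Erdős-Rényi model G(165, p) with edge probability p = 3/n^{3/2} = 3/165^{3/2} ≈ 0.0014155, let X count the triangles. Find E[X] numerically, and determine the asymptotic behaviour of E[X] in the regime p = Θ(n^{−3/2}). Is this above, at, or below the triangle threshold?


Number of potential triangles: C(165, 3) = 735130.
Each occurs with probability p³ ≈ (0.0014155)³ ≈ 2.8358680e-09.
By linearity: E[X] = C(165, 3)·p³ ≈ 735130 · 2.8358680e-09 ≈ 0.00208.
Since α = 3/2 > 1, p = c/n^{3/2} = o(1/n) is below the triangle threshold p ~ 1/n. Asymptotically E[X] ~ (c³/6)·n^{3(1−α)} = (3³/6)·n^{-1.5} → 0, so by Markov's inequality G has no triangles w.h.p.

E[X] ≈ 0.00208; in regime p = Θ(1/n^{3/2}) E[X] tends to 0 (below the triangle threshold p ~ 1/n).


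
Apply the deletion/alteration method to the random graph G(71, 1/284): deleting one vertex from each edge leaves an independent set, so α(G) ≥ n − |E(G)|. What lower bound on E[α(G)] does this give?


E[|E(G)|] = C(71, 2)·p = 2485 · (1/284) = 35/4.
E[α(G)] ≥ n − E[|E(G)|] = 71 − 35/4 = 249/4.
Numerically: ≈ 62.2500.
(This is only a lower bound; the true E[α(G)] may be larger.)

E[α(G)] ≥ 249/4 ≈ 62.2500.


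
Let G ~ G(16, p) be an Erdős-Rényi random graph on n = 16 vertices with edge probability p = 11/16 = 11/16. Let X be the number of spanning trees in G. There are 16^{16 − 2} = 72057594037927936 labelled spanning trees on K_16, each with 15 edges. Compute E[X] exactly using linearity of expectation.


K_16 has 16^{16 − 2} = 72057594037927936 labelled spanning trees.
For each such spanning tree H, let X_H = 1 if all 15 edges of H are present in G. Then P[X_H = 1] = p^{15} = (11/16)^{15} = 4177248169415651/1152921504606846976.
By linearity: E[X] = Σ_H E[X_H] = 72057594037927936 · p^{15} = 72057594037927936 · 4177248169415651/1152921504606846976 = 4177248169415651/16.
Numerically: E[X] ≈ 2.611e+14.

E[X] = 72057594037927936 · (11/16)^{15} = 4177248169415651/16 ≈ 2.611e+14.


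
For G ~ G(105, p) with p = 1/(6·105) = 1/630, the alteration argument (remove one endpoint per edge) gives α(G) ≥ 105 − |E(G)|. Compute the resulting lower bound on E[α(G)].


E[|E(G)|] = C(105, 2)·p = 5460 · (1/630) = 26/3.
E[α(G)] ≥ n − E[|E(G)|] = 105 − 26/3 = 289/3.
Numerically: ≈ 96.333333.
(This is only a lower bound; the true E[α(G)] may be larger.)

E[α(G)] ≥ 289/3 ≈ 96.333333.
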